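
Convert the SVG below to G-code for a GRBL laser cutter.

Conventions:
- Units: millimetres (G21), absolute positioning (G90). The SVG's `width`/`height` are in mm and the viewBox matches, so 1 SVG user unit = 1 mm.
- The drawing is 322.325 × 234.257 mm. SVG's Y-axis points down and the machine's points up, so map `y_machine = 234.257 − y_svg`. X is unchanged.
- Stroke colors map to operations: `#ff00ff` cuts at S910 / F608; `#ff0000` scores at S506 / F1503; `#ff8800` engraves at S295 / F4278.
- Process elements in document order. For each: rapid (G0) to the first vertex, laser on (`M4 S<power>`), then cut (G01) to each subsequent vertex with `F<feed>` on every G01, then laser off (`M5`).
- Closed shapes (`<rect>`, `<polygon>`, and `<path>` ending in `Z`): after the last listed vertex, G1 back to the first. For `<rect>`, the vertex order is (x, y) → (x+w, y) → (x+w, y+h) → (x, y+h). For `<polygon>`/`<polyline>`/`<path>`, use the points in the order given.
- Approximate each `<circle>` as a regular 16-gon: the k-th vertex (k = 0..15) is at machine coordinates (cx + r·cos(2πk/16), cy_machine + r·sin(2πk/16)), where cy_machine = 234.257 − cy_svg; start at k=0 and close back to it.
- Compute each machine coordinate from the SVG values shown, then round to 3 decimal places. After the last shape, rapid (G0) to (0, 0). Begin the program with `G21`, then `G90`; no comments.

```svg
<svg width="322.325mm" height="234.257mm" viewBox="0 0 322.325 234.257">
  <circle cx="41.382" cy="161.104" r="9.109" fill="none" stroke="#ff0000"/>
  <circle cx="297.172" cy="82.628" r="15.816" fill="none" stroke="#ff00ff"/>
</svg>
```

G21
G90
G0 X50.491 Y73.153
M4 S506
G01 X49.798 Y76.639 F1503
G01 X47.823 Y79.594 F1503
G01 X44.868 Y81.569 F1503
G01 X41.382 Y82.262 F1503
G01 X37.896 Y81.569 F1503
G01 X34.941 Y79.594 F1503
G01 X32.966 Y76.639 F1503
G01 X32.273 Y73.153 F1503
G01 X32.966 Y69.667 F1503
G01 X34.941 Y66.712 F1503
G01 X37.896 Y64.737 F1503
G01 X41.382 Y64.044 F1503
G01 X44.868 Y64.737 F1503
G01 X47.823 Y66.712 F1503
G01 X49.798 Y69.667 F1503
G01 X50.491 Y73.153 F1503
M5
G0 X312.988 Y151.629
M4 S910
G01 X311.784 Y157.682 F608
G01 X308.356 Y162.813 F608
G01 X303.225 Y166.241 F608
G01 X297.172 Y167.445 F608
G01 X291.119 Y166.241 F608
G01 X285.988 Y162.813 F608
G01 X282.560 Y157.682 F608
G01 X281.356 Y151.629 F608
G01 X282.560 Y145.576 F608
G01 X285.988 Y140.445 F608
G01 X291.119 Y137.017 F608
G01 X297.172 Y135.813 F608
G01 X303.225 Y137.017 F608
G01 X308.356 Y140.445 F608
G01 X311.784 Y145.576 F608
G01 X312.988 Y151.629 F608
M5
G0 X0.000 Y0.000

viewBox `0 0 322.325 234.257` with mm width/height → 1 unit = 1 mm. Flip: y_m = 234.257 − y_svg.

**Shape 1** — `<circle>` circle, stroke `#ff0000` → score (S506, F1503). Machine vertices: (50.491,73.153) → (49.798,76.639) → (47.823,79.594) → (44.868,81.569) → (41.382,82.262) → (37.896,81.569) → (34.941,79.594) → (32.966,76.639) → (32.273,73.153) → (32.966,69.667) → (34.941,66.712) → (37.896,64.737) → (41.382,64.044) → (44.868,64.737) → (47.823,66.712) → (49.798,69.667) → (50.491,73.153). Closed: final G1 returns to the first vertex.

**Shape 2** — `<circle>` circle, stroke `#ff00ff` → cut (S910, F608). Machine vertices: (312.988,151.629) → (311.784,157.682) → (308.356,162.813) → (303.225,166.241) → (297.172,167.445) → (291.119,166.241) → (285.988,162.813) → (282.560,157.682) → (281.356,151.629) → (282.560,145.576) → (285.988,140.445) → (291.119,137.017) → (297.172,135.813) → (303.225,137.017) → (308.356,140.445) → (311.784,145.576) → (312.988,151.629). Closed: final G1 returns to the first vertex.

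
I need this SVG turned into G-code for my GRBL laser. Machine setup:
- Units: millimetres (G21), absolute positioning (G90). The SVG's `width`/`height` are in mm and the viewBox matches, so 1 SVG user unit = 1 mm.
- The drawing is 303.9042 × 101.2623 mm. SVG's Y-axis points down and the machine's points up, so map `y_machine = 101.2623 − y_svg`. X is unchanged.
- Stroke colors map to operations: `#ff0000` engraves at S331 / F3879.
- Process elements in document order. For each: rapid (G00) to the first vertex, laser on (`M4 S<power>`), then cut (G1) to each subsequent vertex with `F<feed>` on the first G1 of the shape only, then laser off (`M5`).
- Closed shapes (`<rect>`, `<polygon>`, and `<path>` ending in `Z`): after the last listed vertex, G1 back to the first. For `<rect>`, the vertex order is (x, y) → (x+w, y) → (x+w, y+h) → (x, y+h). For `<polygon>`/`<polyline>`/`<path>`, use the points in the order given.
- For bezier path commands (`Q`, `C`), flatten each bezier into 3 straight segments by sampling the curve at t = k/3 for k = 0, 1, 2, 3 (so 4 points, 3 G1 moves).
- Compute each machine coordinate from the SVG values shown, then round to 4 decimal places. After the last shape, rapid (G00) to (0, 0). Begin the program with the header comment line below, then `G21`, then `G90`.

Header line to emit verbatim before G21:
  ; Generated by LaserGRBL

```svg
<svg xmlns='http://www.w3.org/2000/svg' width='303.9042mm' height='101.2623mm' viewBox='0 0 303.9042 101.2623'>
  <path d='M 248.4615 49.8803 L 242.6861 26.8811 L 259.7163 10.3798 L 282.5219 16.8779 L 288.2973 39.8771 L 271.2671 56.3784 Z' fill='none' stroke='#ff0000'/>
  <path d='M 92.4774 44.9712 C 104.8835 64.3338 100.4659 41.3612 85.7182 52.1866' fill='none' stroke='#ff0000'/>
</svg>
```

; Generated by LaserGRBL
G21
G90
G00 X248.4615 Y51.3820
M4 S331
G1 X242.6861 Y74.3812 F3879
G1 X259.7163 Y90.8825
G1 X282.5219 Y84.3844
G1 X288.2973 Y61.3852
G1 X271.2671 Y44.8839
G1 X248.4615 Y51.3820
M5
G00 X92.4774 Y56.2911
M4 S331
G1 X99.5161 Y48.2205 F3879
G1 X96.7820 Y51.4548
G1 X85.7182 Y49.0757
M5
G00 X0.0000 Y0.0000

viewBox `0 0 303.9042 101.2623` with mm width/height → 1 unit = 1 mm. Flip: y_m = 101.2623 − y_svg.

**Shape 1** — `<path>` regular polygon, stroke `#ff0000` → engrave (S331, F3879). Machine vertices: (248.4615,51.3820) → (242.6861,74.3812) → (259.7163,90.8825) → (282.5219,84.3844) → (288.2973,61.3852) → (271.2671,44.8839) → (248.4615,51.3820). Closed: final G1 returns to the first vertex.

**Shape 2** — `<path>` cubic bezier, stroke `#ff0000` → engrave (S331, F3879). Control points (SVG): P0=(92.4774,44.9712), P1=(104.8835,64.3338), P2=(100.4659,41.3612), P3=(85.7182,52.1866); sampled at t=k/3. Machine vertices: (92.4774,56.2911) → (99.5161,48.2205) → (96.7820,51.4548) → (85.7182,49.0757). Open path.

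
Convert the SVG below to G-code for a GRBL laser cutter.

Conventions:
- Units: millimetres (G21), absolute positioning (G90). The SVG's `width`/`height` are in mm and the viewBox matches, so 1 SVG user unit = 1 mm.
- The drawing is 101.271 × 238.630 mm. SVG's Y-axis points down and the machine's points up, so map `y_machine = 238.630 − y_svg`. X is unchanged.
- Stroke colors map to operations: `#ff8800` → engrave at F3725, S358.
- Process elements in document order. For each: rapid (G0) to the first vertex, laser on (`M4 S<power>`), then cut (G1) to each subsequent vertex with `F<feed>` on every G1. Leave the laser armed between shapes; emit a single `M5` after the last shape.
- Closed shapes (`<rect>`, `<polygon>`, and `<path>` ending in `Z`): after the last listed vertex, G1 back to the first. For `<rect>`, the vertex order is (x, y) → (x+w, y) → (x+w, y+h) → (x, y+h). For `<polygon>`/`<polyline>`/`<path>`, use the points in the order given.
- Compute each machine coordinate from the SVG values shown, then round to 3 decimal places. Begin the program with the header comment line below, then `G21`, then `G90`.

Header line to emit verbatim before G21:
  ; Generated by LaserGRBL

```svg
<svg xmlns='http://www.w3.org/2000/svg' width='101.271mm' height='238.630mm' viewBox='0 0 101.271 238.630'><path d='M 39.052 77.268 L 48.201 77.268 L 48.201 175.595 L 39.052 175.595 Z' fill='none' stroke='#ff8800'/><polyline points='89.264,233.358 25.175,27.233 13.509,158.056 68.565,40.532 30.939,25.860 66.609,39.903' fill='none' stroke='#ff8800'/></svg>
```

; Generated by LaserGRBL
G21
G90
G0 X39.052 Y161.362
M4 S358
G1 X48.201 Y161.362 F3725
G1 X48.201 Y63.035 F3725
G1 X39.052 Y63.035 F3725
G1 X39.052 Y161.362 F3725
G0 X89.264 Y5.272
M4 S358
G1 X25.175 Y211.397 F3725
G1 X13.509 Y80.574 F3725
G1 X68.565 Y198.098 F3725
G1 X30.939 Y212.770 F3725
G1 X66.609 Y198.727 F3725
M5

Since the viewBox matches the mm dimensions, user units are millimetres directly. The only transform is the Y-flip y_m = 238.630 − y_svg.

Shape 1 is a rectangle drawn with `<path>`. Its stroke #ff8800 means engrave at S358, F3725. After flipping Y the toolpath is (39.052,161.362) → (48.201,161.362) → (48.201,63.035) → (39.052,63.035) → (39.052,161.362), returning to the start.

Shape 2 is a open polyline drawn with `<polyline>`. Its stroke #ff8800 means engrave at S358, F3725. After flipping Y the toolpath is (89.264,5.272) → (25.175,211.397) → (13.509,80.574) → (68.565,198.098) → (30.939,212.770) → (66.609,198.727).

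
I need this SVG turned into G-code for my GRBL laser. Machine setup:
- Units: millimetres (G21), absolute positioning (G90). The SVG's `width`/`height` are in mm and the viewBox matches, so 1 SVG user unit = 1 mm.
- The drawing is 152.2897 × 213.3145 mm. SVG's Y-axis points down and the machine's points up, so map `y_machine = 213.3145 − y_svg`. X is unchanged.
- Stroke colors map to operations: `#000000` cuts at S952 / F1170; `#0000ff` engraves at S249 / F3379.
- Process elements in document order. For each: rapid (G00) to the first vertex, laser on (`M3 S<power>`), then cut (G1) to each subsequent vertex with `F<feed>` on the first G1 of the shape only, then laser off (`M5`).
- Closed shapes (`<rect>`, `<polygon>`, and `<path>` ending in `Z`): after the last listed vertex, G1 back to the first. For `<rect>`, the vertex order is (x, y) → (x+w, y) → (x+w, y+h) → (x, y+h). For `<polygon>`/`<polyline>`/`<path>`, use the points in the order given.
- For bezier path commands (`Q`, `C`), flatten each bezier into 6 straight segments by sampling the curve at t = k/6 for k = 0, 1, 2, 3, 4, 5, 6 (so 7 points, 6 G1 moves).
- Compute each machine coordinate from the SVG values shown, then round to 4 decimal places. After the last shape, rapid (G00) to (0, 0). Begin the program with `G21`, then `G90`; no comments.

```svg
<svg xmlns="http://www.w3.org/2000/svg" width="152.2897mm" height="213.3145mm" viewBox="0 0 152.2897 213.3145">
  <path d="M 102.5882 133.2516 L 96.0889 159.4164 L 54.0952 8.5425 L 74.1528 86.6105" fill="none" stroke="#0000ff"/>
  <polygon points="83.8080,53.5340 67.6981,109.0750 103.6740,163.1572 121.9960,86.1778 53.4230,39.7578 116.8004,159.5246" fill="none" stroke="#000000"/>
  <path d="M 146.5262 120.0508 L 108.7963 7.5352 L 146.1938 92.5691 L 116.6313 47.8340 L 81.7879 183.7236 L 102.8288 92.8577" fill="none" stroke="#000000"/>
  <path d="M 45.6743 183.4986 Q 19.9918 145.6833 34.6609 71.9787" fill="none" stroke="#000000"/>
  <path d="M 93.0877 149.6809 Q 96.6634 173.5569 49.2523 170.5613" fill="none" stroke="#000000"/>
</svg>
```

G21
G90
G00 X102.5882 Y80.0629
M3 S249
G1 X96.0889 Y53.8981 F3379
G1 X54.0952 Y204.7720
G1 X74.1528 Y126.7040
M5
G00 X83.8080 Y159.7805
M3 S952
G1 X67.6981 Y104.2395 F1170
G1 X103.6740 Y50.1573
G1 X121.9960 Y127.1367
G1 X53.4230 Y173.5567
G1 X116.8004 Y53.7899
G1 X83.8080 Y159.7805
M5
G00 X146.5262 Y93.2637
M3 S952
G1 X108.7963 Y205.7793 F1170
G1 X146.1938 Y120.7454
G1 X116.6313 Y165.4805
G1 X81.7879 Y29.5909
G1 X102.8288 Y120.4568
M5
G00 X45.6743 Y29.8159
M3 S952
G1 X38.2343 Y43.4179 F1170
G1 X33.0361 Y59.0138
G1 X30.0797 Y76.6035
G1 X29.3650 Y96.1871
G1 X30.8921 Y117.7645
G1 X34.6609 Y141.3358
M5
G00 X93.0877 Y63.6336
M3 S952
G1 X92.8633 Y56.4214 F1170
G1 X89.8063 Y50.7020
G1 X83.9167 Y46.4755
G1 X75.1945 Y43.7419
G1 X63.6397 Y42.5011
G1 X49.2523 Y42.7532
M5
G00 X0.0000 Y0.0000

1 u = 1 mm; y_m = 213.3145 − y.

[1] `<path>` open polyline, #0000ff→engrave S249 F3379: (102.5882,80.0629) → (96.0889,53.8981) → (54.0952,204.7720) → (74.1528,126.7040)

[2] `<polygon>` closed polygon, #000000→cut S952 F1170: (83.8080,159.7805) → (67.6981,104.2395) → (103.6740,50.1573) → (121.9960,127.1367) → (53.4230,173.5567) → (116.8004,53.7899) → (83.8080,159.7805) (closed)

[3] `<path>` open polyline, #000000→cut S952 F1170: (146.5262,93.2637) → (108.7963,205.7793) → (146.1938,120.7454) → (116.6313,165.4805) → (81.7879,29.5909) → (102.8288,120.4568)

[4] `<path>` quadratic bezier, #000000→cut S952 F1170: (45.6743,29.8159) → (38.2343,43.4179) → (33.0361,59.0138) → (30.0797,76.6035) → (29.3650,96.1871) → (30.8921,117.7645) → (34.6609,141.3358)

[5] `<path>` quadratic bezier, #000000→cut S952 F1170: (93.0877,63.6336) → (92.8633,56.4214) → (89.8063,50.7020) → (83.9167,46.4755) → (75.1945,43.7419) → (63.6397,42.5011) → (49.2523,42.7532)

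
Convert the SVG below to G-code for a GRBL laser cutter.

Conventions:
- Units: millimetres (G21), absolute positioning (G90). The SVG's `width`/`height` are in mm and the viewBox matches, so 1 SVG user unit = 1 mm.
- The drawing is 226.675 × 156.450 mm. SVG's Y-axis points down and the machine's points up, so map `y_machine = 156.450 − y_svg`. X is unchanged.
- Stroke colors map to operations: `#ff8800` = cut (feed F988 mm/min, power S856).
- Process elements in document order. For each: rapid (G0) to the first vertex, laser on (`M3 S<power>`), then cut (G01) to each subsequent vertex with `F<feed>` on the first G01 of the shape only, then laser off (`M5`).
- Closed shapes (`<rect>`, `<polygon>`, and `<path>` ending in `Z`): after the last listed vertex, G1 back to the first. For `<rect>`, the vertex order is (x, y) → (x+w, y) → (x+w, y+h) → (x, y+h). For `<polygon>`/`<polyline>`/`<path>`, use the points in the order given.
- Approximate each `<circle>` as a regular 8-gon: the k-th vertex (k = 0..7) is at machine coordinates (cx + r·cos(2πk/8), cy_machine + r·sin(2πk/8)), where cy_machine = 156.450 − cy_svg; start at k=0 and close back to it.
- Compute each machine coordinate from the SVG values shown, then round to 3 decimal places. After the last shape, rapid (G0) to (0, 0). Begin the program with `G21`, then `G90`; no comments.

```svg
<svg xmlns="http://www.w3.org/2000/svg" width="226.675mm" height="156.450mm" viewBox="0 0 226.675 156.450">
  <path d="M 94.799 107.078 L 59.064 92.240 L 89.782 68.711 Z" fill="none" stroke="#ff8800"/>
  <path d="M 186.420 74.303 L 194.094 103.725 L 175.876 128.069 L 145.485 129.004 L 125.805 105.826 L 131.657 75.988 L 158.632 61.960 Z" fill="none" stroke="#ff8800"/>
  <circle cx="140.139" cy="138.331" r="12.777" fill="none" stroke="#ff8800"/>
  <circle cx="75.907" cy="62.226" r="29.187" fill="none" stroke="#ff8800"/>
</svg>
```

Since the viewBox matches the mm dimensions, user units are millimetres directly. The only transform is the Y-flip y_m = 156.450 − y_svg.

Shape 1 is a regular polygon drawn with `<path>`. Its stroke #ff8800 means cut at S856, F988. After flipping Y the toolpath is (94.799,49.372) → (59.064,64.210) → (89.782,87.739) → (94.799,49.372), returning to the start.

Shape 2 is a regular polygon drawn with `<path>`. Its stroke #ff8800 means cut at S856, F988. After flipping Y the toolpath is (186.420,82.147) → (194.094,52.725) → (175.876,28.381) → (145.485,27.446) → (125.805,50.624) → (131.657,80.462) → (158.632,94.490) → (186.420,82.147), returning to the start.

Shape 3 is a circle drawn with `<circle>`. Its stroke #ff8800 means cut at S856, F988. After flipping Y the toolpath is (152.916,18.119) → (149.174,27.154) → (140.139,30.896) → (131.104,27.154) → (127.362,18.119) → (131.104,9.084) → (140.139,5.342) → (149.174,9.084) → (152.916,18.119), returning to the start.

Shape 4 is a circle drawn with `<circle>`. Its stroke #ff8800 means cut at S856, F988. After flipping Y the toolpath is (105.094,94.224) → (96.545,114.862) → (75.907,123.411) → (55.269,114.862) → (46.720,94.224) → (55.269,73.586) → (75.907,65.037) → (96.545,73.586) → (105.094,94.224), returning to the start.

G21
G90
G0 X94.799 Y49.372
M3 S856
G01 X59.064 Y64.210 F988
G01 X89.782 Y87.739
G01 X94.799 Y49.372
M5
G0 X186.420 Y82.147
M3 S856
G01 X194.094 Y52.725 F988
G01 X175.876 Y28.381
G01 X145.485 Y27.446
G01 X125.805 Y50.624
G01 X131.657 Y80.462
G01 X158.632 Y94.490
G01 X186.420 Y82.147
M5
G0 X152.916 Y18.119
M3 S856
G01 X149.174 Y27.154 F988
G01 X140.139 Y30.896
G01 X131.104 Y27.154
G01 X127.362 Y18.119
G01 X131.104 Y9.084
G01 X140.139 Y5.342
G01 X149.174 Y9.084
G01 X152.916 Y18.119
M5
G0 X105.094 Y94.224
M3 S856
G01 X96.545 Y114.862 F988
G01 X75.907 Y123.411
G01 X55.269 Y114.862
G01 X46.720 Y94.224
G01 X55.269 Y73.586
G01 X75.907 Y65.037
G01 X96.545 Y73.586
G01 X105.094 Y94.224
M5
G0 X0.000 Y0.000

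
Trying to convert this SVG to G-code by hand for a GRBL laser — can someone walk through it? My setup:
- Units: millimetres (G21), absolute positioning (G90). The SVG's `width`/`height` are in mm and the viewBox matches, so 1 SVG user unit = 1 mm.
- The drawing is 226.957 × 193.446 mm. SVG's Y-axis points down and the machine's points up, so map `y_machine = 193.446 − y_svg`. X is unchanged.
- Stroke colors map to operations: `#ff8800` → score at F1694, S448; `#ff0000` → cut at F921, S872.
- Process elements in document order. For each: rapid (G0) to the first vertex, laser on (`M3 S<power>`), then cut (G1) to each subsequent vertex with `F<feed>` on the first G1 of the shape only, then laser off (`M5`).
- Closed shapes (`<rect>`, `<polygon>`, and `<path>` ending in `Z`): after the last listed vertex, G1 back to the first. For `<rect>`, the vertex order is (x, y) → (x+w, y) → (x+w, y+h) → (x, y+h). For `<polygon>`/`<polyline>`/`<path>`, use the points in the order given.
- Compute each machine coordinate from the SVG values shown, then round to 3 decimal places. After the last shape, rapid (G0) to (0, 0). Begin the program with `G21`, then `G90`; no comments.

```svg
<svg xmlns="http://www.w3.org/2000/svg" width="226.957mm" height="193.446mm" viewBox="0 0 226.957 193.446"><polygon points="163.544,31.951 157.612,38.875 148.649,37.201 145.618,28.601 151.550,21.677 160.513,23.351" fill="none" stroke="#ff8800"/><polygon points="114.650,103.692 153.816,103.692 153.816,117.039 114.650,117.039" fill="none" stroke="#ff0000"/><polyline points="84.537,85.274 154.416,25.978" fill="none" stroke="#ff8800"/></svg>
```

G21
G90
G0 X163.544 Y161.495
M3 S448
G1 X157.612 Y154.571 F1694
G1 X148.649 Y156.245
G1 X145.618 Y164.845
G1 X151.550 Y171.769
G1 X160.513 Y170.095
G1 X163.544 Y161.495
M5
G0 X114.650 Y89.754
M3 S872
G1 X153.816 Y89.754 F921
G1 X153.816 Y76.407
G1 X114.650 Y76.407
G1 X114.650 Y89.754
M5
G0 X84.537 Y108.172
M3 S448
G1 X154.416 Y167.468 F1694
M5
G0 X0.000 Y0.000

Since the viewBox matches the mm dimensions, user units are millimetres directly. The only transform is the Y-flip y_m = 193.446 − y_svg.

Shape 1 is a regular polygon drawn with `<polygon>`. Its stroke #ff8800 means score at S448, F1694. After flipping Y the toolpath is (163.544,161.495) → (157.612,154.571) → (148.649,156.245) → (145.618,164.845) → (151.550,171.769) → (160.513,170.095) → (163.544,161.495), returning to the start.

Shape 2 is a rectangle drawn with `<polygon>`. Its stroke #ff0000 means cut at S872, F921. After flipping Y the toolpath is (114.650,89.754) → (153.816,89.754) → (153.816,76.407) → (114.650,76.407) → (114.650,89.754), returning to the start.

Shape 3 is a line segment drawn with `<polyline>`. Its stroke #ff8800 means score at S448, F1694. After flipping Y the toolpath is (84.537,108.172) → (154.416,167.468).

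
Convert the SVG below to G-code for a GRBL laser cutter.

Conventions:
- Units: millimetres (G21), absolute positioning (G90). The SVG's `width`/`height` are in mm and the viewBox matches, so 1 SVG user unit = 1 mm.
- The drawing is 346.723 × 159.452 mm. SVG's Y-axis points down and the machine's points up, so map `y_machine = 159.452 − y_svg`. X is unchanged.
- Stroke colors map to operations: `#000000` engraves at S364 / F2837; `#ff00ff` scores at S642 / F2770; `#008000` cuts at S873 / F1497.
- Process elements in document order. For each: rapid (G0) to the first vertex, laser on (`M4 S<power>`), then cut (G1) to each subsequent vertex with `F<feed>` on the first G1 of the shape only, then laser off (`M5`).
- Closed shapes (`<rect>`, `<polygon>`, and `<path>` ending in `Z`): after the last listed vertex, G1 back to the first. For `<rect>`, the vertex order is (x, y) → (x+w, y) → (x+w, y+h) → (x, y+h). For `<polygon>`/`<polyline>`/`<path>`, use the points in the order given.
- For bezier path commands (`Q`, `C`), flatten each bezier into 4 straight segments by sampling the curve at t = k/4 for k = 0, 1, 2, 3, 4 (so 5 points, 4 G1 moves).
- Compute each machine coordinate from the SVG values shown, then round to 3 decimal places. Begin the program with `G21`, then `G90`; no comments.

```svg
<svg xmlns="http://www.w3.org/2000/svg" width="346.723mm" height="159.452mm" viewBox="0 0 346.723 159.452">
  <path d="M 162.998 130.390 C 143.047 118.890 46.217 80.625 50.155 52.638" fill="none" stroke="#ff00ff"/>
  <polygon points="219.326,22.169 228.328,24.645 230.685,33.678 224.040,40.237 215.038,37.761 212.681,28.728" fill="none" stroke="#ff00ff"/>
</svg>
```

G21
G90
G0 X162.998 Y29.062
M4 S642
G1 X136.396 Y42.127 F2770
G1 X97.618 Y61.755
G1 X63.320 Y84.475
G1 X50.155 Y106.814
M5
G0 X219.326 Y137.283
M4 S642
G1 X228.328 Y134.807 F2770
G1 X230.685 Y125.774
G1 X224.040 Y119.215
G1 X215.038 Y121.691
G1 X212.681 Y130.724
G1 X219.326 Y137.283
M5

1 u = 1 mm; y_m = 159.452 − y.

[1] `<path>` cubic bezier, #ff00ff→score S642 F2770: (162.998,29.062) → (136.396,42.127) → (97.618,61.755) → (63.320,84.475) → (50.155,106.814)

[2] `<polygon>` regular polygon, #ff00ff→score S642 F2770: (219.326,137.283) → (228.328,134.807) → (230.685,125.774) → (224.040,119.215) → (215.038,121.691) → (212.681,130.724) → (219.326,137.283) (closed)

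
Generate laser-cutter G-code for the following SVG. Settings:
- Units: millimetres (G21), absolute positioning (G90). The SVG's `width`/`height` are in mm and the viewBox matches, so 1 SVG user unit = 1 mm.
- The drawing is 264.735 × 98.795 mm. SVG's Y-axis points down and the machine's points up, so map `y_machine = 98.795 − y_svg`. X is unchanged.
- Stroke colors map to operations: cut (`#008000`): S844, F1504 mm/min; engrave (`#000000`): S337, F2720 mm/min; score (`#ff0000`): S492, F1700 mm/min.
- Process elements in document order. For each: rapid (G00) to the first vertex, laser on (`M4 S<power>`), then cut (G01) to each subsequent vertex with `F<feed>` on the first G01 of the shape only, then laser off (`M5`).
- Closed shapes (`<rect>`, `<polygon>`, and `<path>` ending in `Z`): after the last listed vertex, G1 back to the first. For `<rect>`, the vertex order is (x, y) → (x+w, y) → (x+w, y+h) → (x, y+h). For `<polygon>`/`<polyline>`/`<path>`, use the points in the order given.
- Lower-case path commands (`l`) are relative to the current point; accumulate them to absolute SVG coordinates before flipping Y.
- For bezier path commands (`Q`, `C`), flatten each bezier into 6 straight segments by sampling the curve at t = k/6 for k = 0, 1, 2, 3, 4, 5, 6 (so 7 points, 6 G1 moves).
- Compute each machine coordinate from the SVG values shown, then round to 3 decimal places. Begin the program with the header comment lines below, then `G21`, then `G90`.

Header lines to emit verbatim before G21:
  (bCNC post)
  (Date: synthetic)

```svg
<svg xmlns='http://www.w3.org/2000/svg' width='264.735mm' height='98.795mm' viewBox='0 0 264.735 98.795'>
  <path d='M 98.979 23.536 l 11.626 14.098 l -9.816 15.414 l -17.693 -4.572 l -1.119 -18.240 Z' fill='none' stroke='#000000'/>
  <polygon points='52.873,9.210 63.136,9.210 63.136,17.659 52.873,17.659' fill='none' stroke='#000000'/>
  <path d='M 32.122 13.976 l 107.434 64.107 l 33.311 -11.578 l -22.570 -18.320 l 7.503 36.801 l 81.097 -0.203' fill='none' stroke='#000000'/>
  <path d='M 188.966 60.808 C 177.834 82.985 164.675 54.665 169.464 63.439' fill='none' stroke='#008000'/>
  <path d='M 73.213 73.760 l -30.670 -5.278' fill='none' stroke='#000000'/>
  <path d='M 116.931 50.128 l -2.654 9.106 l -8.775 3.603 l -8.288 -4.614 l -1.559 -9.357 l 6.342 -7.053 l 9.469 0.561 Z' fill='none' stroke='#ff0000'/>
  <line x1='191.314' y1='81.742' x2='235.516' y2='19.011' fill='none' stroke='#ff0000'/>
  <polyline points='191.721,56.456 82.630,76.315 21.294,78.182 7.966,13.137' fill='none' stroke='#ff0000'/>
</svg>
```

(bCNC post)
(Date: synthetic)
G21
G90
G00 X98.979 Y75.259
M4 S337
G01 X110.605 Y61.161 F2720
G01 X100.789 Y45.747
G01 X83.096 Y50.319
G01 X81.977 Y68.559
G01 X98.979 Y75.259
M5
G00 X52.873 Y89.585
M4 S337
G01 X63.136 Y89.585 F2720
G01 X63.136 Y81.136
G01 X52.873 Y81.136
G01 X52.873 Y89.585
M5
G00 X32.122 Y84.819
M4 S337
G01 X139.556 Y20.712 F2720
G01 X172.867 Y32.290
G01 X150.297 Y50.610
G01 X157.800 Y13.809
G01 X238.897 Y14.012
M5
G00 X188.966 Y37.987
M4 S844
G01 X183.324 Y30.701 F1504
G01 X177.898 Y29.398
G01 X173.245 Y31.645
G01 X169.918 Y35.009
G01 X168.473 Y37.057
G01 X169.464 Y35.356
M5
G00 X73.213 Y25.035
M4 S337
G01 X42.543 Y30.313 F2720
M5
G00 X116.931 Y48.667
M4 S492
G01 X114.277 Y39.561 F1700
G01 X105.502 Y35.958
G01 X97.214 Y40.572
G01 X95.655 Y49.929
G01 X101.997 Y56.982
G01 X111.466 Y56.421
G01 X116.931 Y48.667
M5
G00 X191.314 Y17.053
M4 S492
G01 X235.516 Y79.784 F1700
M5
G00 X191.721 Y42.339
M4 S492
G01 X82.630 Y22.480 F1700
G01 X21.294 Y20.613
G01 X7.966 Y85.658
M5

Since the viewBox matches the mm dimensions, user units are millimetres directly. The only transform is the Y-flip y_m = 98.795 − y_svg.

Shape 1 is a regular polygon drawn with `<path>`. Its stroke #000000 means engrave at S337, F2720. After flipping Y the toolpath is (98.979,75.259) → (110.605,61.161) → (100.789,45.747) → (83.096,50.319) → (81.977,68.559) → (98.979,75.259), returning to the start.

Shape 2 is a rectangle drawn with `<polygon>`. Its stroke #000000 means engrave at S337, F2720. After flipping Y the toolpath is (52.873,89.585) → (63.136,89.585) → (63.136,81.136) → (52.873,81.136) → (52.873,89.585), returning to the start.

Shape 3 is a open polyline drawn with `<path>`. Its stroke #000000 means engrave at S337, F2720. After flipping Y the toolpath is (32.122,84.819) → (139.556,20.712) → (172.867,32.290) → (150.297,50.610) → (157.800,13.809) → (238.897,14.012).

Shape 4 is a cubic bezier drawn with `<path>`. Its stroke #008000 means cut at S844, F1504. After flipping Y the toolpath is (188.966,37.987) → (183.324,30.701) → (177.898,29.398) → (173.245,31.645) → (169.918,35.009) → (168.473,37.057) → (169.464,35.356).

Shape 5 is a line segment drawn with `<path>`. Its stroke #000000 means engrave at S337, F2720. After flipping Y the toolpath is (73.213,25.035) → (42.543,30.313).

Shape 6 is a regular polygon drawn with `<path>`. Its stroke #ff0000 means score at S492, F1700. After flipping Y the toolpath is (116.931,48.667) → (114.277,39.561) → (105.502,35.958) → (97.214,40.572) → (95.655,49.929) → (101.997,56.982) → (111.466,56.421) → (116.931,48.667), returning to the start.

Shape 7 is a line segment drawn with `<line>`. Its stroke #ff0000 means score at S492, F1700. After flipping Y the toolpath is (191.314,17.053) → (235.516,79.784).

Shape 8 is a open polyline drawn with `<polyline>`. Its stroke #ff0000 means score at S492, F1700. After flipping Y the toolpath is (191.721,42.339) → (82.630,22.480) → (21.294,20.613) → (7.966,85.658).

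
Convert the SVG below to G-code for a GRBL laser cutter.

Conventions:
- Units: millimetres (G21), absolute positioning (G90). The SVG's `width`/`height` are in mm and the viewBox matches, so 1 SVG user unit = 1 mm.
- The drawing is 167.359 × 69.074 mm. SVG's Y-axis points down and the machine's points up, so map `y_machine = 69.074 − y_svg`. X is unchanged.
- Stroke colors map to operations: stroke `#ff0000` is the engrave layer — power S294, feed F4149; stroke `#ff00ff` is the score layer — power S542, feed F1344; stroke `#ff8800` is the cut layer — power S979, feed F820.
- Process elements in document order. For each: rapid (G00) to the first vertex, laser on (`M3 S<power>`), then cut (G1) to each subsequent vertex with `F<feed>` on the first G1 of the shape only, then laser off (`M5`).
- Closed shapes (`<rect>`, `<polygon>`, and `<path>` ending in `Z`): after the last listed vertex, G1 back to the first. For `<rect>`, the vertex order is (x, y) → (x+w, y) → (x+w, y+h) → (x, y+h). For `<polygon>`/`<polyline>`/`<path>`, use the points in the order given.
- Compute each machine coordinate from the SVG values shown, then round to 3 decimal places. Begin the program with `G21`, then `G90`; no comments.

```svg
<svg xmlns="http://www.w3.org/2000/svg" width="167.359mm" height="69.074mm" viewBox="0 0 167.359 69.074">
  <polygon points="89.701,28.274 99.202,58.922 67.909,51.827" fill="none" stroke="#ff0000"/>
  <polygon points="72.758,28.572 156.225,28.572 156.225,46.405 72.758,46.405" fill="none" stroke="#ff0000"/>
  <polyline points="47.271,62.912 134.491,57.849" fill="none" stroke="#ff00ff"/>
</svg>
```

G21
G90
G00 X89.701 Y40.800
M3 S294
G1 X99.202 Y10.152 F4149
G1 X67.909 Y17.247
G1 X89.701 Y40.800
M5
G00 X72.758 Y40.502
M3 S294
G1 X156.225 Y40.502 F4149
G1 X156.225 Y22.669
G1 X72.758 Y22.669
G1 X72.758 Y40.502
M5
G00 X47.271 Y6.162
M3 S542
G1 X134.491 Y11.225 F1344
M5

Since the viewBox matches the mm dimensions, user units are millimetres directly. The only transform is the Y-flip y_m = 69.074 − y_svg.

Shape 1 is a regular polygon drawn with `<polygon>`. Its stroke #ff0000 means engrave at S294, F4149. After flipping Y the toolpath is (89.701,40.800) → (99.202,10.152) → (67.909,17.247) → (89.701,40.800), returning to the start.

Shape 2 is a rectangle drawn with `<polygon>`. Its stroke #ff0000 means engrave at S294, F4149. After flipping Y the toolpath is (72.758,40.502) → (156.225,40.502) → (156.225,22.669) → (72.758,22.669) → (72.758,40.502), returning to the start.

Shape 3 is a line segment drawn with `<polyline>`. Its stroke #ff00ff means score at S542, F1344. After flipping Y the toolpath is (47.271,6.162) → (134.491,11.225).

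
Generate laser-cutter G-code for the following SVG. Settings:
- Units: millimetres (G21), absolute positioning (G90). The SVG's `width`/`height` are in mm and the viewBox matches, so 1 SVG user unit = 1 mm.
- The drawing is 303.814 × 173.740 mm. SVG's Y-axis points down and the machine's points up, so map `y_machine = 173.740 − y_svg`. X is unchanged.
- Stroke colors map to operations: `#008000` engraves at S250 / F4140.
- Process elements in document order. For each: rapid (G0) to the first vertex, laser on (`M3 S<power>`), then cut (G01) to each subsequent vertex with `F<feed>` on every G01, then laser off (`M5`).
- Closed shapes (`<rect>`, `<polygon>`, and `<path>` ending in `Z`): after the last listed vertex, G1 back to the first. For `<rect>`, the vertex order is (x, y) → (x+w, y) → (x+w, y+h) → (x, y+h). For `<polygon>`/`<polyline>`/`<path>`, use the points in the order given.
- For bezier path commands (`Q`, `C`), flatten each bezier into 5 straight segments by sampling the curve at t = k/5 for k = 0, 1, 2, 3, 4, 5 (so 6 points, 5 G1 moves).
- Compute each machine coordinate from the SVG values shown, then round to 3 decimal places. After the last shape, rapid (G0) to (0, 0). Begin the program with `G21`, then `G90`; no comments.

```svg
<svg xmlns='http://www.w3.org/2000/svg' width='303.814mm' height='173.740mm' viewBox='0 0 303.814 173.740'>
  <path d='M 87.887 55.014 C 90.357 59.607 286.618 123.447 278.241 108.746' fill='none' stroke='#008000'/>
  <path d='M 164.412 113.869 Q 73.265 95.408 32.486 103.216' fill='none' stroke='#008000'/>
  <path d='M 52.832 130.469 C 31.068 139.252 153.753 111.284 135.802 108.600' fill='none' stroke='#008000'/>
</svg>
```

G21
G90
G0 X87.887 Y118.726
M3 S250
G01 X109.436 Y109.963 F4140
G01 X158.371 Y93.594 F4140
G01 X215.567 Y76.234 F4140
G01 X261.898 Y64.496 F4140
G01 X278.241 Y64.994 F4140
M5
G0 X164.412 Y59.871
M3 S250
G01 X129.968 Y66.205 F4140
G01 X99.553 Y70.437 F4140
G01 X73.168 Y72.567 F4140
G01 X50.812 Y72.596 F4140
G01 X32.486 Y70.524 F4140
M5
G0 X52.832 Y43.271
M3 S250
G01 X54.827 Y41.915 F4140
G01 X77.805 Y46.402 F4140
G01 X108.083 Y53.753 F4140
G01 X131.977 Y60.992 F4140
G01 X135.802 Y65.140 F4140
M5
G0 X0.000 Y0.000

Since the viewBox matches the mm dimensions, user units are millimetres directly. The only transform is the Y-flip y_m = 173.740 − y_svg.

Shape 1 is a cubic bezier drawn with `<path>`. Its stroke #008000 means engrave at S250, F4140. After flipping Y the toolpath is (87.887,118.726) → (109.436,109.963) → (158.371,93.594) → (215.567,76.234) → (261.898,64.496) → (278.241,64.994).

Shape 2 is a quadratic bezier drawn with `<path>`. Its stroke #008000 means engrave at S250, F4140. After flipping Y the toolpath is (164.412,59.871) → (129.968,66.205) → (99.553,70.437) → (73.168,72.567) → (50.812,72.596) → (32.486,70.524).

Shape 3 is a cubic bezier drawn with `<path>`. Its stroke #008000 means engrave at S250, F4140. After flipping Y the toolpath is (52.832,43.271) → (54.827,41.915) → (77.805,46.402) → (108.083,53.753) → (131.977,60.992) → (135.802,65.140).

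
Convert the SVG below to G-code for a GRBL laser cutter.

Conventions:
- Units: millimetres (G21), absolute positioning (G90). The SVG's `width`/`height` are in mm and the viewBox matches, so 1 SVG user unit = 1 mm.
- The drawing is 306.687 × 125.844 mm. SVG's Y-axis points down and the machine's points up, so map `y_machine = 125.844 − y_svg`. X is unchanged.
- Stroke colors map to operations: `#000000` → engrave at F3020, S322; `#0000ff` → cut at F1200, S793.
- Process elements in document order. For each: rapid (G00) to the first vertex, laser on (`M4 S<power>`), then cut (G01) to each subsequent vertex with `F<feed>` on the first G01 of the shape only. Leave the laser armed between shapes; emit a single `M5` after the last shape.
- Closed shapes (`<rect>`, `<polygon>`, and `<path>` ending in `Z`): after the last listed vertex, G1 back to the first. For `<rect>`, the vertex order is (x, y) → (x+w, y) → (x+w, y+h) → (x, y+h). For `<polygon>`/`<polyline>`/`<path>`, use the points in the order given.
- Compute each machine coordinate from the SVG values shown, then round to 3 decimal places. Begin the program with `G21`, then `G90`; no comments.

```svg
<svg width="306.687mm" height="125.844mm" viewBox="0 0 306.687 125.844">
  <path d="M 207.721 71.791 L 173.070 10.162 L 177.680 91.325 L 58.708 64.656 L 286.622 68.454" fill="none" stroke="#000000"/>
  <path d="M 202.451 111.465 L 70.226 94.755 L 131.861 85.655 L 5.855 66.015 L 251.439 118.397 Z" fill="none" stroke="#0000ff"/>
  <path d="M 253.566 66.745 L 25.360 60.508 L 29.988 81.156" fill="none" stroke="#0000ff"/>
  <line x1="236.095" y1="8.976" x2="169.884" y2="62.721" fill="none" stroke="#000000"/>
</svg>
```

viewBox `0 0 306.687 125.844` with mm width/height → 1 unit = 1 mm. Flip: y_m = 125.844 − y_svg.

**Shape 1** — `<path>` open polyline, stroke `#000000` → engrave (S322, F3020). Machine vertices: (207.721,54.053) → (173.070,115.682) → (177.680,34.519) → (58.708,61.188) → (286.622,57.390). Open path.

**Shape 2** — `<path>` closed polygon, stroke `#0000ff` → cut (S793, F1200). Machine vertices: (202.451,14.379) → (70.226,31.089) → (131.861,40.189) → (5.855,59.829) → (251.439,7.447) → (202.451,14.379). Closed: final G1 returns to the first vertex.

**Shape 3** — `<path>` open polyline, stroke `#0000ff` → cut (S793, F1200). Machine vertices: (253.566,59.099) → (25.360,65.336) → (29.988,44.688). Open path.

**Shape 4** — `<line>` line segment, stroke `#000000` → engrave (S322, F3020). Machine vertices: (236.095,116.868) → (169.884,63.123). Open path.

G21
G90
G00 X207.721 Y54.053
M4 S322
G01 X173.070 Y115.682 F3020
G01 X177.680 Y34.519
G01 X58.708 Y61.188
G01 X286.622 Y57.390
G00 X202.451 Y14.379
M4 S793
G01 X70.226 Y31.089 F1200
G01 X131.861 Y40.189
G01 X5.855 Y59.829
G01 X251.439 Y7.447
G01 X202.451 Y14.379
G00 X253.566 Y59.099
M4 S793
G01 X25.360 Y65.336 F1200
G01 X29.988 Y44.688
G00 X236.095 Y116.868
M4 S322
G01 X169.884 Y63.123 F3020
M5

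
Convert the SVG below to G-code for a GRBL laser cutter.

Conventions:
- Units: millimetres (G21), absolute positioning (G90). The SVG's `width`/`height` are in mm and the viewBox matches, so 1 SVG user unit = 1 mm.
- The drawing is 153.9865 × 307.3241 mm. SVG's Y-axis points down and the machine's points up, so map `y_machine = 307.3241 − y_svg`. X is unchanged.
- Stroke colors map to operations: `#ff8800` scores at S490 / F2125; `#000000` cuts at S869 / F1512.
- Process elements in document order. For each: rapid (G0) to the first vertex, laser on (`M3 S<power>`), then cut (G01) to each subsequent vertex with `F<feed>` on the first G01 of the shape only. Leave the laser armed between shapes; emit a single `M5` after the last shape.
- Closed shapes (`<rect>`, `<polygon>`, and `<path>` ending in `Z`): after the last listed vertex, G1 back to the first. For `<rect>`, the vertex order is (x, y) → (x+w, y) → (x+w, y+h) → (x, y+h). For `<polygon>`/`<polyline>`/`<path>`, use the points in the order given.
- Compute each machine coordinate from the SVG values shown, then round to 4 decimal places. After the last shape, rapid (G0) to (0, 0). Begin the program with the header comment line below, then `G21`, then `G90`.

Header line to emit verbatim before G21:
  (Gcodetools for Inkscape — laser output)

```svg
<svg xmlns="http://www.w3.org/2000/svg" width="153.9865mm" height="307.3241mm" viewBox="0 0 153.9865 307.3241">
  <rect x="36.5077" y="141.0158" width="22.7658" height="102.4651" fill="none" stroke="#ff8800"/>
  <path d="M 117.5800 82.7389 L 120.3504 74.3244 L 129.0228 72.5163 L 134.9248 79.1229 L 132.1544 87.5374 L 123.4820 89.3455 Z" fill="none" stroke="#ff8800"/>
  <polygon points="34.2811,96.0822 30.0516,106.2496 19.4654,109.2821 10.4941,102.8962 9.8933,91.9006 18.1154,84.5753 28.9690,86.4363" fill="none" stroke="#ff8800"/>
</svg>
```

(Gcodetools for Inkscape — laser output)
G21
G90
G0 X36.5077 Y166.3083
M3 S490
G01 X59.2735 Y166.3083 F2125
G01 X59.2735 Y63.8432
G01 X36.5077 Y63.8432
G01 X36.5077 Y166.3083
G0 X117.5800 Y224.5852
M3 S490
G01 X120.3504 Y232.9997 F2125
G01 X129.0228 Y234.8078
G01 X134.9248 Y228.2012
G01 X132.1544 Y219.7867
G01 X123.4820 Y217.9786
G01 X117.5800 Y224.5852
G0 X34.2811 Y211.2419
M3 S490
G01 X30.0516 Y201.0745 F2125
G01 X19.4654 Y198.0420
G01 X10.4941 Y204.4279
G01 X9.8933 Y215.4235
G01 X18.1154 Y222.7488
G01 X28.9690 Y220.8878
G01 X34.2811 Y211.2419
M5
G0 X0.0000 Y0.0000

viewBox `0 0 153.9865 307.3241` with mm width/height → 1 unit = 1 mm. Flip: y_m = 307.3241 − y_svg.

**Shape 1** — `<rect>` rectangle, stroke `#ff8800` → score (S490, F2125). Machine vertices: (36.5077,166.3083) → (59.2735,166.3083) → (59.2735,63.8432) → (36.5077,63.8432) → (36.5077,166.3083). Closed: final G1 returns to the first vertex.

**Shape 2** — `<path>` regular polygon, stroke `#ff8800` → score (S490, F2125). Machine vertices: (117.5800,224.5852) → (120.3504,232.9997) → (129.0228,234.8078) → (134.9248,228.2012) → (132.1544,219.7867) → (123.4820,217.9786) → (117.5800,224.5852). Closed: final G1 returns to the first vertex.

**Shape 3** — `<polygon>` regular polygon, stroke `#ff8800` → score (S490, F2125). Machine vertices: (34.2811,211.2419) → (30.0516,201.0745) → (19.4654,198.0420) → (10.4941,204.4279) → (9.8933,215.4235) → (18.1154,222.7488) → (28.9690,220.8878) → (34.2811,211.2419). Closed: final G1 returns to the first vertex.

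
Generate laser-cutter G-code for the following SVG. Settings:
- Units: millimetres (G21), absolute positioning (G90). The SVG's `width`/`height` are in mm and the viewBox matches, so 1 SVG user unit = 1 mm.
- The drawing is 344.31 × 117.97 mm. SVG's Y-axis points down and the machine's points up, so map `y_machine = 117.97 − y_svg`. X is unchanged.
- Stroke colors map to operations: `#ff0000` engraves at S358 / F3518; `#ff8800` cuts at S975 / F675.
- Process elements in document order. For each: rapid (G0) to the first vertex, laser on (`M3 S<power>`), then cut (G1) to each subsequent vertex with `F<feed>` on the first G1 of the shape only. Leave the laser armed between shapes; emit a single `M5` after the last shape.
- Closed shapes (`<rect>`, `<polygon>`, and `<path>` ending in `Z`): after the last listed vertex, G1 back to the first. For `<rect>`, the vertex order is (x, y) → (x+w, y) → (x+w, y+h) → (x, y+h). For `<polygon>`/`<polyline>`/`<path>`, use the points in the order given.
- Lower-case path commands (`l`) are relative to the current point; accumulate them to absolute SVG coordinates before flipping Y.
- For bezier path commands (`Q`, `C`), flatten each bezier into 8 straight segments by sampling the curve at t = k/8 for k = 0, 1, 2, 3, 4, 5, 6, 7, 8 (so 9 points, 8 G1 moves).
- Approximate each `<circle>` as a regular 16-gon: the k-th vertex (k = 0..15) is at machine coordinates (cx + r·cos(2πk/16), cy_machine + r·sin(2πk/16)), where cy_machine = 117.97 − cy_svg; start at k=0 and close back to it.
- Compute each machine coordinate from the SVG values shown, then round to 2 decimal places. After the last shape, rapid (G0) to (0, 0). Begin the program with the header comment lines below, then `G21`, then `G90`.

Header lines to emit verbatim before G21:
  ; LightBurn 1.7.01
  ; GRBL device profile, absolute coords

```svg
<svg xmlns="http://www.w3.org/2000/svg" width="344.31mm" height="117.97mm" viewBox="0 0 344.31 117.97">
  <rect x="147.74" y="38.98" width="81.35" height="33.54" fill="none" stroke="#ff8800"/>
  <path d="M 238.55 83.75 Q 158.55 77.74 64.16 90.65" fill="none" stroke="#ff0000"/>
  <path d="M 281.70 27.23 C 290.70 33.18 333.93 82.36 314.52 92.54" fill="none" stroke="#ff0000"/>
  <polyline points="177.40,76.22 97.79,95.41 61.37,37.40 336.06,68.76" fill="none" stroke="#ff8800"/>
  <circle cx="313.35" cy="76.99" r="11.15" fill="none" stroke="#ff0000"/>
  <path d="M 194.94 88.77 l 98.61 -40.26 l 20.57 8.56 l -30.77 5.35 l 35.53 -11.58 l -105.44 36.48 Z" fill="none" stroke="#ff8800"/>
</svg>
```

Since the viewBox matches the mm dimensions, user units are millimetres directly. The only transform is the Y-flip y_m = 117.97 − y_svg.

Shape 1 is a rectangle drawn with `<rect>`. Its stroke #ff8800 means cut at S975, F675. After flipping Y the toolpath is (147.74,78.99) → (229.09,78.99) → (229.09,45.45) → (147.74,45.45) → (147.74,78.99), returning to the start.

Shape 2 is a quadratic bezier drawn with `<path>`. Its stroke #ff0000 means engrave at S358, F3518. After flipping Y the toolpath is (238.55,34.22) → (218.33,35.43) → (197.65,36.04) → (176.53,36.07) → (154.95,35.50) → (132.93,34.34) → (110.46,32.59) → (87.53,30.25) → (64.16,27.32).

Shape 3 is a cubic bezier drawn with `<path>`. Its stroke #ff0000 means engrave at S358, F3518. After flipping Y the toolpath is (281.70,90.74) → (286.49,86.64) → (293.35,79.46) → (301.16,70.14) → (308.76,59.67) → (315.04,49.00) → (318.85,39.09) → (319.05,30.92) → (314.52,25.43).

Shape 4 is a open polyline drawn with `<polyline>`. Its stroke #ff8800 means cut at S975, F675. After flipping Y the toolpath is (177.40,41.75) → (97.79,22.56) → (61.37,80.57) → (336.06,49.21).

Shape 5 is a circle drawn with `<circle>`. Its stroke #ff0000 means engrave at S358, F3518. After flipping Y the toolpath is (324.50,40.98) → (323.65,45.25) → (321.23,48.86) → (317.62,51.28) → (313.35,52.13) → (309.08,51.28) → (305.47,48.86) → (303.05,45.25) → (302.20,40.98) → (303.05,36.71) → (305.47,33.10) → (309.08,30.68) → (313.35,29.83) → (317.62,30.68) → (321.23,33.10) → (323.65,36.71) → (324.50,40.98), returning to the start.

Shape 6 is a closed polygon drawn with `<path>`. Its stroke #ff8800 means cut at S975, F675. After flipping Y the toolpath is (194.94,29.20) → (293.55,69.46) → (314.12,60.90) → (283.35,55.55) → (318.88,67.13) → (213.44,30.65) → (194.94,29.20), returning to the start.

; LightBurn 1.7.01
; GRBL device profile, absolute coords
G21
G90
G0 X147.74 Y78.99
M3 S975
G1 X229.09 Y78.99 F675
G1 X229.09 Y45.45
G1 X147.74 Y45.45
G1 X147.74 Y78.99
G0 X238.55 Y34.22
M3 S358
G1 X218.33 Y35.43 F3518
G1 X197.65 Y36.04
G1 X176.53 Y36.07
G1 X154.95 Y35.50
G1 X132.93 Y34.34
G1 X110.46 Y32.59
G1 X87.53 Y30.25
G1 X64.16 Y27.32
G0 X281.70 Y90.74
M3 S358
G1 X286.49 Y86.64 F3518
G1 X293.35 Y79.46
G1 X301.16 Y70.14
G1 X308.76 Y59.67
G1 X315.04 Y49.00
G1 X318.85 Y39.09
G1 X319.05 Y30.92
G1 X314.52 Y25.43
G0 X177.40 Y41.75
M3 S975
G1 X97.79 Y22.56 F675
G1 X61.37 Y80.57
G1 X336.06 Y49.21
G0 X324.50 Y40.98
M3 S358
G1 X323.65 Y45.25 F3518
G1 X321.23 Y48.86
G1 X317.62 Y51.28
G1 X313.35 Y52.13
G1 X309.08 Y51.28
G1 X305.47 Y48.86
G1 X303.05 Y45.25
G1 X302.20 Y40.98
G1 X303.05 Y36.71
G1 X305.47 Y33.10
G1 X309.08 Y30.68
G1 X313.35 Y29.83
G1 X317.62 Y30.68
G1 X321.23 Y33.10
G1 X323.65 Y36.71
G1 X324.50 Y40.98
G0 X194.94 Y29.20
M3 S975
G1 X293.55 Y69.46 F675
G1 X314.12 Y60.90
G1 X283.35 Y55.55
G1 X318.88 Y67.13
G1 X213.44 Y30.65
G1 X194.94 Y29.20
M5
G0 X0.00 Y0.00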